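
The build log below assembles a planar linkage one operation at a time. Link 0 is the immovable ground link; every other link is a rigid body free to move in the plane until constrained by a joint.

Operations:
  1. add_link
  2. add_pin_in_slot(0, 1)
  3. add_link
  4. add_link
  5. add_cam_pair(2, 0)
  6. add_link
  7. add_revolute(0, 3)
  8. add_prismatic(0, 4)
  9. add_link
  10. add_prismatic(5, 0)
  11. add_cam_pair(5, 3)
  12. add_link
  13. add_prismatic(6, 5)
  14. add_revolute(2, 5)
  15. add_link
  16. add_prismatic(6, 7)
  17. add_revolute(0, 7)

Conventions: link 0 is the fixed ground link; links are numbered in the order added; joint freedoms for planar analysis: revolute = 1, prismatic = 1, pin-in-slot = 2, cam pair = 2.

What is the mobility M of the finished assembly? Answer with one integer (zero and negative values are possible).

L=1 J1=0 J2=0
add link → L=2 J1=0 J2=0
PS@0,1 dof=2 J2 → L=2 J1=0 J2=1
add link → L=3 J1=0 J2=1
add link → L=4 J1=0 J2=1
C@2,0 dof=2 J2 → L=4 J1=0 J2=2
add link → L=5 J1=0 J2=2
R@0,3 dof=1 J1 → L=5 J1=1 J2=2
P@0,4 dof=1 J1 → L=5 J1=2 J2=2
add link → L=6 J1=2 J2=2
P@5,0 dof=1 J1 → L=6 J1=3 J2=2
C@5,3 dof=2 J2 → L=6 J1=3 J2=3
add link → L=7 J1=3 J2=3
P@6,5 dof=1 J1 → L=7 J1=4 J2=3
R@2,5 dof=1 J1 → L=7 J1=5 J2=3
add link → L=8 J1=5 J2=3
P@6,7 dof=1 J1 → L=8 J1=6 J2=3
R@0,7 dof=1 J1 → L=8 J1=7 J2=3
M=3(L−1)−2J1−J2=3·7−2·7−3=4

M = 4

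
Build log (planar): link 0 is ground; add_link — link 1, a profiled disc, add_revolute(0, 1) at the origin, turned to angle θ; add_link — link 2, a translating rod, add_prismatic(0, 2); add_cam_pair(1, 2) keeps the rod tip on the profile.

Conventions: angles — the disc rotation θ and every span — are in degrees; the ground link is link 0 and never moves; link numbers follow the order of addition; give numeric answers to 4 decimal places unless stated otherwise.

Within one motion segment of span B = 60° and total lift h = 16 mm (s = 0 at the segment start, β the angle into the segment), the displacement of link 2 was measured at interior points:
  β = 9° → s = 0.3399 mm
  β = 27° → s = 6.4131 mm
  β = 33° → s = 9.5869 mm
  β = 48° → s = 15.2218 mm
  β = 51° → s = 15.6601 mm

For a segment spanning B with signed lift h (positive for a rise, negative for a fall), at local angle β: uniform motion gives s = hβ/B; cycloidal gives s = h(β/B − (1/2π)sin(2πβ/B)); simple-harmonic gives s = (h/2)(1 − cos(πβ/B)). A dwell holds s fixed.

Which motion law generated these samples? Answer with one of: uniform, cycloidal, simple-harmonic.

candidates at β/B = r: uniform s = h·r (linear in β); cycloidal s = h·(r − sin(2πr)/(2π)); simple-harmonic s = (h/2)(1 − cos(πr))
β=9°: printed 0.3399 | uniform 2.4000, cycloidal 0.3399, simple-harmonic 0.8719
β=27°: printed 6.4131 | uniform 7.2000, cycloidal 6.4131, simple-harmonic 6.7485
β=33°: printed 9.5869 | uniform 8.8000, cycloidal 9.5869, simple-harmonic 9.2515
β=48°: printed 15.2218 | uniform 12.8000, cycloidal 15.2218, simple-harmonic 14.4721
β=51°: printed 15.6601 | uniform 13.6000, cycloidal 15.6601, simple-harmonic 15.1281
only one law matches every sample → cycloidal

cycloidal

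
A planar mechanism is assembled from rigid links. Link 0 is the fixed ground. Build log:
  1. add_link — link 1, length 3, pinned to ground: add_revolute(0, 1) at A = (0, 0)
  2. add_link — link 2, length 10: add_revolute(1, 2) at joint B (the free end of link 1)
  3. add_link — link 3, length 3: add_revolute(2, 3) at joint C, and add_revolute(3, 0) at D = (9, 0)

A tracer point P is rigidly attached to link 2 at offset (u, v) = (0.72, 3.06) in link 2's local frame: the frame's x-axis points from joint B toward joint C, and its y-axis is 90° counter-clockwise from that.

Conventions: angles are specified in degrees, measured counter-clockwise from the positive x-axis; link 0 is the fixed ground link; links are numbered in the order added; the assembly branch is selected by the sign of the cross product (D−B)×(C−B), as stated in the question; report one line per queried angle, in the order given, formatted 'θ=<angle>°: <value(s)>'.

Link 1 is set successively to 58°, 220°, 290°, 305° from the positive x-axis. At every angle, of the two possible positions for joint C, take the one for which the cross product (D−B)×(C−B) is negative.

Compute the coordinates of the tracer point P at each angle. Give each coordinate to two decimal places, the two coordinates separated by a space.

A=(0,0), D=(9.00,0)
θ=58°: B = A + 3.00·(cos58°, sin58°) = (1.5898, 2.5441)
θ=58°: |BD| = 7.8348
θ=58°: circle(B,10.00) ∩ circle(D,3.00): a=9.7248, h=2.3298
θ=58°:   candidates: C₊=(11.5441,1.5898) cross=18.253; C₋=(10.0310,-2.8173) cross=-18.253
θ=58°:   branch - wants cross < 0 → take C=(10.0310,-2.8173) (cross=-18.253)
θ=58°: ex = (C−B)/|BC| = (0.8441,-0.5361); ey = (0.5361,0.8441)
θ=58°: P = B + 0.72·ex + 3.06·ey = (3.8381,4.7412)
θ=220°: B = A + 3.00·(cos220°, sin220°) = (-2.2981, -1.9284)
θ=220°: |BD| = 11.4615
θ=220°: circle(B,10.00) ∩ circle(D,3.00): a=9.7006, h=2.4288
θ=220°:   candidates: C₊=(6.8555,2.0979) cross=27.838; C₋=(7.6728,-2.6904) cross=-27.838
θ=220°:   branch - wants cross < 0 → take C=(7.6728,-2.6904) (cross=-27.838)
θ=220°: ex = (C−B)/|BC| = (0.9971,-0.0762); ey = (0.0762,0.9971)
θ=220°: P = B + 0.72·ex + 3.06·ey = (-1.3470,1.0679)
θ=290°: B = A + 3.00·(cos290°, sin290°) = (1.0261, -2.8191)
θ=290°: |BD| = 8.4576
θ=290°: circle(B,10.00) ∩ circle(D,3.00): a=9.6086, h=2.7704
θ=290°:   candidates: C₊=(9.1617,2.9956) cross=23.431; C₋=(11.0086,-2.2283) cross=-23.431
θ=290°:   branch - wants cross < 0 → take C=(11.0086,-2.2283) (cross=-23.431)
θ=290°: ex = (C−B)/|BC| = (0.9983,0.0591); ey = (-0.0591,0.9983)
θ=290°: P = B + 0.72·ex + 3.06·ey = (1.5640,0.2781)
θ=305°: B = A + 3.00·(cos305°, sin305°) = (1.7207, -2.4575)
θ=305°: |BD| = 7.6829
θ=305°: circle(B,10.00) ∩ circle(D,3.00): a=9.7637, h=2.1611
θ=305°:   candidates: C₊=(10.2802,2.7131) cross=16.603; C₋=(11.6627,-1.3820) cross=-16.603
θ=305°:   branch - wants cross < 0 → take C=(11.6627,-1.3820) (cross=-16.603)
θ=305°: ex = (C−B)/|BC| = (0.9942,0.1075); ey = (-0.1075,0.9942)
θ=305°: P = B + 0.72·ex + 3.06·ey = (2.1075,0.6622)

θ=58°: 3.84 4.74
θ=220°: -1.35 1.07
θ=290°: 1.56 0.28
θ=305°: 2.11 0.66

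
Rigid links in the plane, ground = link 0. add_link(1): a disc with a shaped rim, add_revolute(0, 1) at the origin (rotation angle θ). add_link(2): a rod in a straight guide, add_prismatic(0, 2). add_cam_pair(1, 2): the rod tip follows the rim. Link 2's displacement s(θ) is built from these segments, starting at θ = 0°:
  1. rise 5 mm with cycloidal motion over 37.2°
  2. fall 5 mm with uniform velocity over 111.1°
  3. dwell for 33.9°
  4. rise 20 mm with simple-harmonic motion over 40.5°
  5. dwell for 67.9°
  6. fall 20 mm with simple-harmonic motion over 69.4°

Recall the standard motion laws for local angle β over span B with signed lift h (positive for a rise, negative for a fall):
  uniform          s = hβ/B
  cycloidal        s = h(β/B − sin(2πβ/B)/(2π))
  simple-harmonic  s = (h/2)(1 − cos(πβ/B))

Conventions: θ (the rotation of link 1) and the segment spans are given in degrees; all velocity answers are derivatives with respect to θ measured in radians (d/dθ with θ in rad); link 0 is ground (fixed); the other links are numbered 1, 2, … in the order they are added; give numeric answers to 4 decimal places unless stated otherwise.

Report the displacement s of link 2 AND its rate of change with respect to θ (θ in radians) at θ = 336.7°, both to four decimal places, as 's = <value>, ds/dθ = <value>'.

segment 1 (0° to 37.2°, cycloidal, h = 5) is passed completely: s = 0.0000 + (5) = 5.0000
segment 2 (37.2° to 148.3°, uniform, h = -5) is passed completely: s = 5.0000 + (-5) = 0.0000
segment 3 (148.3° to 182.2°, dwell): s unchanged at 0.0000
segment 4 (182.2° to 222.7°, simple-harmonic, h = 20) is passed completely: s = 0.0000 + (20) = 20.0000
segment 5 (222.7° to 290.6°, dwell): s unchanged at 20.0000
θ = 336.7° falls in segment 6 (290.6° to 360°, simple-harmonic, h = -20): β = 336.7 − 290.6 = 46.1°, B = 69.4°; Δs = -20/2·(1 − cos(π·0.6643)) = -14.9345; s = 20.0000 − 14.9345 = 5.0655
velocity in seg [290.6°–360°] (simple-harmonic), θ in radians: β = 46.1° = 0.8046 rad, B = 69.4° = 1.2113 rad; ds/dθ = (πh/(2B)) sin(πβ/B) = (π·(-20)/(2·1.2113)) sin(π·0.6643) = -22.558955 mm/rad

s = 5.0655, ds/dθ = -22.5590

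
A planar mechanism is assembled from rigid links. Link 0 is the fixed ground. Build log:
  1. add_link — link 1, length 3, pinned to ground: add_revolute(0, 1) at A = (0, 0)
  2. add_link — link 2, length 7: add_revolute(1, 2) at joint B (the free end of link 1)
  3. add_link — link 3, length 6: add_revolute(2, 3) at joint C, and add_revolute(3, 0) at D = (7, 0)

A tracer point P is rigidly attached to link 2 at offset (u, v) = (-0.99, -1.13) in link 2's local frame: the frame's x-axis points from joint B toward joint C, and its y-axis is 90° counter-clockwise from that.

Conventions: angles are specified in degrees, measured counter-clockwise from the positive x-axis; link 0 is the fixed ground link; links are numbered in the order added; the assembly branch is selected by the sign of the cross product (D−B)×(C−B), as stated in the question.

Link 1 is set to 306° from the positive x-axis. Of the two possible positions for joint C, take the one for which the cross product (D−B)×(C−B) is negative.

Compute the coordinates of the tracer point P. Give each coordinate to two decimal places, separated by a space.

A=(0,0), D=(7.00,0)
B = A + 3.00·(cos306°, sin306°) = (1.7634, -2.4271)
|BD| = 5.7717
circle(B,7.00) ∩ circle(D,6.00): a=4.0120, h=5.7362
  candidates: C₊=(2.9914,4.4644) cross=33.108; C₋=(7.8155,-5.9443) cross=-33.108
  branch - wants cross < 0 → take C=(7.8155,-5.9443) (cross=-33.108)
ex = (C−B)/|BC| = (0.8646,-0.5025); ey = (0.5025,0.8646)
P = B + -0.99·ex + -1.13·ey = (0.3396,-2.9066)

0.34 -2.91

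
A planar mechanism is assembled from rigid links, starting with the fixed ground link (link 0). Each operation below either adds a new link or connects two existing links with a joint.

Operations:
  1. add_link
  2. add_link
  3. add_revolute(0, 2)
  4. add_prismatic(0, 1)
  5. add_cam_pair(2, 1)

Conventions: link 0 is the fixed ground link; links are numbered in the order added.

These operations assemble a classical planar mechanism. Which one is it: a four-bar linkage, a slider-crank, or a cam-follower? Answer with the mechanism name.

links: 3 (incl. ground); joints: 1 revolute, 1 prismatic, 1 higher (cam) pair, forming one closed loop
3 links, revolute + prismatic + higher pair in one loop → cam-follower

cam-follower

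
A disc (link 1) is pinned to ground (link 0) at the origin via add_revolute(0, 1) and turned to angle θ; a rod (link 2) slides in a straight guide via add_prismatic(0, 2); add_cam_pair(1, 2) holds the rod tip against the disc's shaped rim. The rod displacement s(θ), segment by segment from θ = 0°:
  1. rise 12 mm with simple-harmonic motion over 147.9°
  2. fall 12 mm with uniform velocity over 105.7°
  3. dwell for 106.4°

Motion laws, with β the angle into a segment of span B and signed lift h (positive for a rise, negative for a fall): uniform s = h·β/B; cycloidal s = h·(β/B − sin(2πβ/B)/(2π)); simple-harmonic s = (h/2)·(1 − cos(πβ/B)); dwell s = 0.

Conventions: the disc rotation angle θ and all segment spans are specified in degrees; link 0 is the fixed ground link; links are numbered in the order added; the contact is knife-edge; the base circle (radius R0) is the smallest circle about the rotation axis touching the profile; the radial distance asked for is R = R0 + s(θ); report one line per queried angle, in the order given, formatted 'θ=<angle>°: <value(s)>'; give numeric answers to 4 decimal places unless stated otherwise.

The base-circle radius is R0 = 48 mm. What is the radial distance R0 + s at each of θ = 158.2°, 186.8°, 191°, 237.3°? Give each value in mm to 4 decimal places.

segment 1 (0° to 147.9°, simple-harmonic, h = 12) is passed completely: s = 0.0000 + (12) = 12.0000
θ = 158.2° falls in segment 2 (147.9° to 253.6°, uniform, h = -12): β = 158.2 − 147.9 = 10.3°, B = 105.7°; Δs = -12·10.3/105.7 = -1.1693; s = 12.0000 − 1.1693 = 10.8307
θ = 186.8° falls in segment 2 (147.9° to 253.6°, uniform, h = -12): β = 186.8 − 147.9 = 38.9°, B = 105.7°; Δs = -12·38.9/105.7 = -4.4163; s = 12.0000 − 4.4163 = 7.5837
θ = 191° falls in segment 2 (147.9° to 253.6°, uniform, h = -12): β = 191 − 147.9 = 43.1°, B = 105.7°; Δs = -12·43.1/105.7 = -4.8931; s = 12.0000 − 4.8931 = 7.1069
θ = 237.3° falls in segment 2 (147.9° to 253.6°, uniform, h = -12): β = 237.3 − 147.9 = 89.4°, B = 105.7°; Δs = -12·89.4/105.7 = -10.1495; s = 12.0000 − 10.1495 = 1.8505
θ=158.2°: R = R0 + s = 48 + 10.8307 = 58.8307
θ=186.8°: R = R0 + s = 48 + 7.5837 = 55.5837
θ=191°: R = R0 + s = 48 + 7.1069 = 55.1069
θ=237.3°: R = R0 + s = 48 + 1.8505 = 49.8505

θ=158.2°: 58.8307
θ=186.8°: 55.5837
θ=191°: 55.1069
θ=237.3°: 49.8505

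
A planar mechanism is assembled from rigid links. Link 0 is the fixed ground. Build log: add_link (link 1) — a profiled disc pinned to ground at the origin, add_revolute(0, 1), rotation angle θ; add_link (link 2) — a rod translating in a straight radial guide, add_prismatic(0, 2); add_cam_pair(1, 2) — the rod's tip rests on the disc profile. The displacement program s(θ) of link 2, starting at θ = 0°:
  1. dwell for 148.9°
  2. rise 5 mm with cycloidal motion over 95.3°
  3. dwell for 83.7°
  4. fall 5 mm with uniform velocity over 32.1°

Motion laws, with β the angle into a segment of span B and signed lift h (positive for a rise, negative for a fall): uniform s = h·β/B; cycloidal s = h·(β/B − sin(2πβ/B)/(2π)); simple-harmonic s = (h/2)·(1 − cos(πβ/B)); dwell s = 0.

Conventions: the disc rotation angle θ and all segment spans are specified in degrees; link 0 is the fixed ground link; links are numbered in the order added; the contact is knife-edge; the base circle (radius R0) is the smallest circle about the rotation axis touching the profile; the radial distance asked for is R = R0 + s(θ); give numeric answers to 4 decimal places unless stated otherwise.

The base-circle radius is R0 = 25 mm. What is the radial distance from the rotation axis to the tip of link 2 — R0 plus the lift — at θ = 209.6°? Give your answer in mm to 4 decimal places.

seg 1 [0°–148.9°] dwell: s stays 0.0000
seg 2 [148.9°–244.2°] cycloidal, h=5: θ=209.6° here. β=60.7, B=95.3. 5·(0.6369 − sin(2π·0.6369)/(2π)) = 3.7880 → s = 3.7880
R = R0 + s = 25 + 3.7880 = 28.7880

28.7880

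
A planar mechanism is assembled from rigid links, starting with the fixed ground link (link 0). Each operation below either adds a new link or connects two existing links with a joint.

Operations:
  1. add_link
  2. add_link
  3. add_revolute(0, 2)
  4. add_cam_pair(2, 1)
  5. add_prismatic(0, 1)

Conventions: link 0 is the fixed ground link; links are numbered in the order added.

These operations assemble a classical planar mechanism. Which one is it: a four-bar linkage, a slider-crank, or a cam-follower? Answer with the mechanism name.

links: 3 (incl. ground); joints: 1 revolute, 1 prismatic, 1 higher (cam) pair, forming one closed loop
3 links, revolute + prismatic + higher pair in one loop → cam-follower

cam-follower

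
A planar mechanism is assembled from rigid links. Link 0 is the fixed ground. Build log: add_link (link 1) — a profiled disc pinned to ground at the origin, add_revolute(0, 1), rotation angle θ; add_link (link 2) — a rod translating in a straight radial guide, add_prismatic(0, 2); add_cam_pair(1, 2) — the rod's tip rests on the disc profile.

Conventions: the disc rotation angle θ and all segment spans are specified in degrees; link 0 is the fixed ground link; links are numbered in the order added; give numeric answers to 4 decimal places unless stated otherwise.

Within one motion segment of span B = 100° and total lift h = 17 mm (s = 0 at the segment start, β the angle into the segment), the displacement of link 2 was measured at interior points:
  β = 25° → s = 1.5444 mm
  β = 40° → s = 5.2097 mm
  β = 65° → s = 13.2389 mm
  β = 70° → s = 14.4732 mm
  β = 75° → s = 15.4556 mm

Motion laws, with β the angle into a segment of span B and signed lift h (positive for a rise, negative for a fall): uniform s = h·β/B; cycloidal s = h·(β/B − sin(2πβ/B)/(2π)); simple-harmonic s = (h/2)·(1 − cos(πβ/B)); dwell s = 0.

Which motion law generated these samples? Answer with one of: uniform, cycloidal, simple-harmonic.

candidates at β/B = r: uniform s = h·r (linear in β); cycloidal s = h·(r − sin(2πr)/(2π)); simple-harmonic s = (h/2)(1 − cos(πr))
β=25°: printed 1.5444 | uniform 4.2500, cycloidal 1.5444, simple-harmonic 2.4896
β=40°: printed 5.2097 | uniform 6.8000, cycloidal 5.2097, simple-harmonic 5.8734
β=65°: printed 13.2389 | uniform 11.0500, cycloidal 13.2389, simple-harmonic 12.3589
β=70°: printed 14.4732 | uniform 11.9000, cycloidal 14.4732, simple-harmonic 13.4962
β=75°: printed 15.4556 | uniform 12.7500, cycloidal 15.4556, simple-harmonic 14.5104
only one law matches every sample → cycloidal

cycloidal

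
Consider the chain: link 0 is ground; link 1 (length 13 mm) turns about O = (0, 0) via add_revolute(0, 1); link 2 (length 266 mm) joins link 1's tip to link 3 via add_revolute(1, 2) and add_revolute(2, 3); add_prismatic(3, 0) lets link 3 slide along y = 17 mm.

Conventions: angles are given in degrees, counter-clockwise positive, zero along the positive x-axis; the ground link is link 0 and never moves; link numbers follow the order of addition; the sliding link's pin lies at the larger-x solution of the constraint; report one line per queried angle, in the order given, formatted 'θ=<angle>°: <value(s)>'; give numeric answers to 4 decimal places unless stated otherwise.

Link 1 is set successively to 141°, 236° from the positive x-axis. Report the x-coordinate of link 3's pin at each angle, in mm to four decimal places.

geometry: r = 13 mm, L = 266 mm, e = 17 mm
θ=141°: crank pin P = (r cos θ, r sin θ) = (-10.102897, 8.181165)
θ=141°: h = r sin θ − e = 8.181165 − 17 = -8.818835
θ=141°: x = r cos θ + √(L² − h²) = -10.102897 + 265.853772 = 255.750875
θ=236°: crank pin P = (r cos θ, r sin θ) = (-7.269508, -10.777488)
θ=236°: h = r sin θ − e = -10.777488 − 17 = -27.777488
θ=236°: x = r cos θ + √(L² − h²) = -7.269508 + 264.545669 = 257.276162

θ=141°: 255.7509
θ=236°: 257.2762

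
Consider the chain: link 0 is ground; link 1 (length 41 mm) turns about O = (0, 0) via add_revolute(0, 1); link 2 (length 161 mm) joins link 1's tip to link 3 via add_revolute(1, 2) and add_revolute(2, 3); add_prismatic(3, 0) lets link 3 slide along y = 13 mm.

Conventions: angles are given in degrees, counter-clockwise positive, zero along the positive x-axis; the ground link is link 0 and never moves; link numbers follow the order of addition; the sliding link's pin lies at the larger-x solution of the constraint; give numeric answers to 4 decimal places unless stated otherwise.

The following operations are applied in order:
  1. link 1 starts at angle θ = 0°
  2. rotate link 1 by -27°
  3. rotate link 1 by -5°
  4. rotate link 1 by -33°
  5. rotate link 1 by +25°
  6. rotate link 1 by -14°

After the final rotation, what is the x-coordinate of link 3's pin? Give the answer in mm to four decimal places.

geometry: r = 41 mm, L = 161 mm, e = 13 mm; θ starts at 0°
rotate link 1 by -27°: θ ← 0° -27° = -27°
rotate link 1 by -5°: θ ← -27° -5° = -32°
rotate link 1 by -33°: θ ← -32° -33° = -65°
rotate link 1 by +25°: θ ← -65° +25° = -40°
rotate link 1 by -14°: θ ← -40° -14° = -54°
crank pin P = (r cos θ, r sin θ) = (24.099195, -33.169697)
h = r sin θ − e = -33.169697 − 13 = -46.169697
x = r cos θ + √(L² − h²) = 24.099195 + 154.237995 = 178.337190

178.3372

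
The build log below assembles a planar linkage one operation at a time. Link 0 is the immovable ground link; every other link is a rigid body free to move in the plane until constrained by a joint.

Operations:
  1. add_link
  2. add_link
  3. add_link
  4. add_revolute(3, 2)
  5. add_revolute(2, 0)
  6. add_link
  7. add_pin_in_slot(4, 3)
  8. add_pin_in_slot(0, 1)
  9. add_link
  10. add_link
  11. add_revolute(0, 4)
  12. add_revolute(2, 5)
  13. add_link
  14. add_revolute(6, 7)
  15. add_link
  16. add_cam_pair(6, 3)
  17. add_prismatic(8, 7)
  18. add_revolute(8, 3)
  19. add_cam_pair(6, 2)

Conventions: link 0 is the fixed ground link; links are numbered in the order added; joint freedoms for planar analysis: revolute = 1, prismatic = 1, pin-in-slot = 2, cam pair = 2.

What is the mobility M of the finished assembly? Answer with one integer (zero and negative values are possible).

(L,J1,J2)=(1,0,0); link0 fixed
link1: (2,0,0)
link2: (3,0,0)
link3: (4,0,0)
R 3-2 [J1]: (4,1,0)
R 2-0 [J1]: (4,2,0)
link4: (5,2,0)
PS 4-3 [J2]: (5,2,1)
PS 0-1 [J2]: (5,2,2)
link5: (6,2,2)
link6: (7,2,2)
R 0-4 [J1]: (7,3,2)
R 2-5 [J1]: (7,4,2)
link7: (8,4,2)
R 6-7 [J1]: (8,5,2)
link8: (9,5,2)
C 6-3 [J2]: (9,5,3)
P 8-7 [J1]: (9,6,3)
R 8-3 [J1]: (9,7,3)
C 6-2 [J2]: (9,7,4)
Grübler: 3·8 − 2·7 − 4 = 6

M = 6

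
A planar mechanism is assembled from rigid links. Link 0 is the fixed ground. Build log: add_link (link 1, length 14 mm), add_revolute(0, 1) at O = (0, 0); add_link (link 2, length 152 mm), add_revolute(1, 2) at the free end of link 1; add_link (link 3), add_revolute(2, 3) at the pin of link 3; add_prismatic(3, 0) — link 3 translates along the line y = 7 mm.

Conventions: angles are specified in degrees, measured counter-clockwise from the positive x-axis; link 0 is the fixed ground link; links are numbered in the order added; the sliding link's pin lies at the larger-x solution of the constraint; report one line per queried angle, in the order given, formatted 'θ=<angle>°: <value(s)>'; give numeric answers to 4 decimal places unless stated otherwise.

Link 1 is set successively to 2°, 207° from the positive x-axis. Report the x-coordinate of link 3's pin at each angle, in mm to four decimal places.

geometry: r = 14 mm, L = 152 mm, e = 7 mm
θ=2°: crank pin P = (r cos θ, r sin θ) = (13.991472, 0.488593)
θ=2°: h = r sin θ − e = 0.488593 − 7 = -6.511407
θ=2°: x = r cos θ + √(L² − h²) = 13.991472 + 151.860467 = 165.851939
θ=207°: crank pin P = (r cos θ, r sin θ) = (-12.474091, -6.355867)
θ=207°: h = r sin θ − e = -6.355867 − 7 = -13.355867
θ=207°: x = r cos θ + √(L² − h²) = -12.474091 + 151.412089 = 138.937998

θ=2°: 165.8519
θ=207°: 138.9380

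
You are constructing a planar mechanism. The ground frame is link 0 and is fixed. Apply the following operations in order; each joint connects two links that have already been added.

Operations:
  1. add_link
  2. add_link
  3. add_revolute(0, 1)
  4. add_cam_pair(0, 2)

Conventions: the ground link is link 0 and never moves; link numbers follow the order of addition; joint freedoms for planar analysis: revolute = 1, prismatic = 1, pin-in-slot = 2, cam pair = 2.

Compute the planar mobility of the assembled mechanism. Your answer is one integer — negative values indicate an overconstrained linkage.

link 0 = ground. State L|J1|J2 = 1|0|0
+link1  2|0|0
+link2  3|0|0
R(0,1) f=1→J1  3|1|0
C(0,2) f=2→J2  3|1|1
M = 3(3−1)−2·1−1 = 6−2−1 = 3

M = 3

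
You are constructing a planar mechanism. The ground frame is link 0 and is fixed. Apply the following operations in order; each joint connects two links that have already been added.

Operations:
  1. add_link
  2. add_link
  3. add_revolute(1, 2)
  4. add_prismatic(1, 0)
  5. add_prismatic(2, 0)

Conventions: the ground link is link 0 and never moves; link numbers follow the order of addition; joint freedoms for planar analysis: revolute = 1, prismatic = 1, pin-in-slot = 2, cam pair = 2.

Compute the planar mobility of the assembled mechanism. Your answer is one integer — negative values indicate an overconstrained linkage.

ground; <1,0,0>
#1 <2,0,0>
#2 <3,0,0>
R:1↔2 J1 <3,1,0>
P:1↔0 J1 <3,2,0>
P:2↔0 J1 <3,3,0>
3×2 − 2×3 − 1×0 = 0

M = 0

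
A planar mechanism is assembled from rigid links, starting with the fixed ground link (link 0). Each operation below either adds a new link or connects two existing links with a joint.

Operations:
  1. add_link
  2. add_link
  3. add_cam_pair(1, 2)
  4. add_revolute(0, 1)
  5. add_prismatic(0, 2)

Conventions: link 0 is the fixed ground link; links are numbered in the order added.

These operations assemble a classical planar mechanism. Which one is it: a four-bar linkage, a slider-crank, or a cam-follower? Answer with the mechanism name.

links: 3 (incl. ground); joints: 1 revolute, 1 prismatic, 1 higher (cam) pair, forming one closed loop
3 links, revolute + prismatic + higher pair in one loop → cam-follower

cam-follower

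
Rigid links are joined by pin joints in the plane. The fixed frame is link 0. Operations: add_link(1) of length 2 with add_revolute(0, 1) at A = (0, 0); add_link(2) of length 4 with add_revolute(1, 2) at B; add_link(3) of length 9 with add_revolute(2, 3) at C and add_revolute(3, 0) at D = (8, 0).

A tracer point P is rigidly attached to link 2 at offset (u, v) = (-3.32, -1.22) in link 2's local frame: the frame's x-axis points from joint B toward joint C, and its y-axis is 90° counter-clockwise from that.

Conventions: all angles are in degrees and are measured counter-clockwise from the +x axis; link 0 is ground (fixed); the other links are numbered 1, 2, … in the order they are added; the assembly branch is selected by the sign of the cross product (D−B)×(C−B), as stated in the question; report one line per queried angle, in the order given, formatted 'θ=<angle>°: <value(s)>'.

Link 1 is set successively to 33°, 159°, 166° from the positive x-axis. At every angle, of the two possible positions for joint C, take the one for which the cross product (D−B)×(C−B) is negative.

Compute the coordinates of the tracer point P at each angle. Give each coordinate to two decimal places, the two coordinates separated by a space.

A=(0,0), D=(8.00,0)
θ=33°: B = A + 2.00·(cos33°, sin33°) = (1.6773, 1.0893)
θ=33°: |BD| = 6.4158
θ=33°: circle(B,4.00) ∩ circle(D,9.00): a=-1.8577, h=3.5424
θ=33°:   candidates: C₊=(0.4480,4.8957) cross=22.728; C₋=(-0.7548,-2.0863) cross=-22.728
θ=33°:   branch - wants cross < 0 → take C=(-0.7548,-2.0863) (cross=-22.728)
θ=33°: ex = (C−B)/|BC| = (-0.6080,-0.7939); ey = (0.7939,-0.6080)
θ=33°: P = B + -3.32·ex + -1.22·ey = (2.7275,4.4668)
θ=159°: B = A + 2.00·(cos159°, sin159°) = (-1.8672, 0.7167)
θ=159°: |BD| = 9.8932
θ=159°: circle(B,4.00) ∩ circle(D,9.00): a=1.6615, h=3.6386
θ=159°:   candidates: C₊=(0.0536,4.2254) cross=35.997; C₋=(-0.4737,-3.0327) cross=-35.997
θ=159°:   branch - wants cross < 0 → take C=(-0.4737,-3.0327) (cross=-35.997)
θ=159°: ex = (C−B)/|BC| = (0.3484,-0.9374); ey = (0.9374,0.3484)
θ=159°: P = B + -3.32·ex + -1.22·ey = (-4.1673,3.4037)
θ=166°: B = A + 2.00·(cos166°, sin166°) = (-1.9406, 0.4838)
θ=166°: |BD| = 9.9524
θ=166°: circle(B,4.00) ∩ circle(D,9.00): a=1.7106, h=3.6158
θ=166°:   candidates: C₊=(-0.0562,4.0122) cross=35.985; C₋=(-0.4078,-3.2108) cross=-35.985
θ=166°:   branch - wants cross < 0 → take C=(-0.4078,-3.2108) (cross=-35.985)
θ=166°: ex = (C−B)/|BC| = (0.3832,-0.9237); ey = (0.9237,0.3832)
θ=166°: P = B + -3.32·ex + -1.22·ey = (-4.3397,3.0829)

θ=33°: 2.73 4.47
θ=159°: -4.17 3.40
θ=166°: -4.34 3.08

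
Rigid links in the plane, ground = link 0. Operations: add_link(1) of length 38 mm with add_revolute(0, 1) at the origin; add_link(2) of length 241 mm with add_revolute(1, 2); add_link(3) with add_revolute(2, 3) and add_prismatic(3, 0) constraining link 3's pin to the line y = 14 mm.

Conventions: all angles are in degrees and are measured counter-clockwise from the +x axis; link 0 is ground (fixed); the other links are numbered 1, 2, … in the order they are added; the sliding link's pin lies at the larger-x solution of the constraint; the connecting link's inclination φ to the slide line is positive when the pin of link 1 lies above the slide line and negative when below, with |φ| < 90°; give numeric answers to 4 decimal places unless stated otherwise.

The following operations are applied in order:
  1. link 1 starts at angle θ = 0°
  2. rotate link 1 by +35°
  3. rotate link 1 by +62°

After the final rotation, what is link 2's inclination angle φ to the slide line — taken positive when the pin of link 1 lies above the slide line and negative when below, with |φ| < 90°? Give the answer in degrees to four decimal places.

geometry: r = 38 mm, L = 241 mm, e = 14 mm; θ starts at 0°
rotate link 1 by +35°: θ ← 0° +35° = 35°
rotate link 1 by +62°: θ ← 35° +62° = 97°
h = r sin θ − e = 37.716754 − 14 = 23.716754
sin φ = h / L = 23.716754 / 241 = 0.09840977
φ = arcsin(0.09840977) = 5.647605°

5.6476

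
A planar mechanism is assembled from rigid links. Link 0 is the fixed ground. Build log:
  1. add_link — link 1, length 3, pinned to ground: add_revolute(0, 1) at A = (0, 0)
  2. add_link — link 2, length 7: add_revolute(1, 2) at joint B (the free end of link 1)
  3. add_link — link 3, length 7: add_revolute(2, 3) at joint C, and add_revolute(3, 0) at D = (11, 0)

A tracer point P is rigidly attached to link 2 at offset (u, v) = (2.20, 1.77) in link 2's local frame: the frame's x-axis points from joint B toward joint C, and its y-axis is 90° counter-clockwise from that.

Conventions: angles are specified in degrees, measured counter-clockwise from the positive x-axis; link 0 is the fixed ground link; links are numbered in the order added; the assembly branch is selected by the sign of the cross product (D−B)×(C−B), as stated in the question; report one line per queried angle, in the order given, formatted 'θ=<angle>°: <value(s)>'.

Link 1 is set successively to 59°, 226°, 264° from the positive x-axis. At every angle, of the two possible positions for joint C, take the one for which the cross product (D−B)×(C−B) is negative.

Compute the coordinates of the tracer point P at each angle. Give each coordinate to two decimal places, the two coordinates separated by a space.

A=(0,0), D=(11.00,0)
θ=59°: B = A + 3.00·(cos59°, sin59°) = (1.5451, 2.5715)
θ=59°: |BD| = 9.7983
θ=59°: circle(B,7.00) ∩ circle(D,7.00): a=4.8992, h=4.9998
θ=59°:   candidates: C₊=(7.5847,6.1103) cross=48.990; C₋=(4.9604,-3.5388) cross=-48.990
θ=59°:   branch - wants cross < 0 → take C=(4.9604,-3.5388) (cross=-48.990)
θ=59°: ex = (C−B)/|BC| = (0.4879,-0.8729); ey = (0.8729,0.4879)
θ=59°: P = B + 2.20·ex + 1.77·ey = (4.1635,1.5147)
θ=226°: B = A + 3.00·(cos226°, sin226°) = (-2.0840, -2.1580)
θ=226°: |BD| = 13.2607
θ=226°: circle(B,7.00) ∩ circle(D,7.00): a=6.6304, h=2.2446
θ=226°:   candidates: C₊=(4.0927,1.1356) cross=29.765; C₋=(4.8233,-3.2937) cross=-29.765
θ=226°:   branch - wants cross < 0 → take C=(4.8233,-3.2937) (cross=-29.765)
θ=226°: ex = (C−B)/|BC| = (0.9868,-0.1622); ey = (0.1622,0.9868)
θ=226°: P = B + 2.20·ex + 1.77·ey = (0.3740,-0.7684)
θ=264°: B = A + 3.00·(cos264°, sin264°) = (-0.3136, -2.9836)
θ=264°: |BD| = 11.7004
θ=264°: circle(B,7.00) ∩ circle(D,7.00): a=5.8502, h=3.8439
θ=264°:   candidates: C₊=(4.3630,2.2250) cross=44.975; C₋=(6.3234,-5.2086) cross=-44.975
θ=264°:   branch - wants cross < 0 → take C=(6.3234,-5.2086) (cross=-44.975)
θ=264°: ex = (C−B)/|BC| = (0.9481,-0.3179); ey = (0.3179,0.9481)
θ=264°: P = B + 2.20·ex + 1.77·ey = (2.3349,-2.0046)

θ=59°: 4.16 1.51
θ=226°: 0.37 -0.77
θ=264°: 2.33 -2.00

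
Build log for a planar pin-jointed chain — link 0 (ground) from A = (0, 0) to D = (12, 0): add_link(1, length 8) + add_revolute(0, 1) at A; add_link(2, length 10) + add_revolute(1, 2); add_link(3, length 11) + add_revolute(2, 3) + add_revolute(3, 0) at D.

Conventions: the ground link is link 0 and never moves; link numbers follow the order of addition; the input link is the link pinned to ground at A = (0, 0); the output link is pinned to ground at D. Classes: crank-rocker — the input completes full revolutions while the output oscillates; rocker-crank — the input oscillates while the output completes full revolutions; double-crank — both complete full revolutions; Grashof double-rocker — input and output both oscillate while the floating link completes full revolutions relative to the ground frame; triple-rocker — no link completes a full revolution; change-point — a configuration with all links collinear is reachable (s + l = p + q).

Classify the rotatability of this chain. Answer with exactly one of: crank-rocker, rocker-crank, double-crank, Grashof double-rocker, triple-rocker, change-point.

lengths: ground=12, input=8, coupler=10, output=11
sorted: s=8 (shortest), l=12 (longest), p+q=21
s + l = 20 vs p + q = 21
s + l < p + q (Grashof) with shortest = input link → crank-rocker

crank-rocker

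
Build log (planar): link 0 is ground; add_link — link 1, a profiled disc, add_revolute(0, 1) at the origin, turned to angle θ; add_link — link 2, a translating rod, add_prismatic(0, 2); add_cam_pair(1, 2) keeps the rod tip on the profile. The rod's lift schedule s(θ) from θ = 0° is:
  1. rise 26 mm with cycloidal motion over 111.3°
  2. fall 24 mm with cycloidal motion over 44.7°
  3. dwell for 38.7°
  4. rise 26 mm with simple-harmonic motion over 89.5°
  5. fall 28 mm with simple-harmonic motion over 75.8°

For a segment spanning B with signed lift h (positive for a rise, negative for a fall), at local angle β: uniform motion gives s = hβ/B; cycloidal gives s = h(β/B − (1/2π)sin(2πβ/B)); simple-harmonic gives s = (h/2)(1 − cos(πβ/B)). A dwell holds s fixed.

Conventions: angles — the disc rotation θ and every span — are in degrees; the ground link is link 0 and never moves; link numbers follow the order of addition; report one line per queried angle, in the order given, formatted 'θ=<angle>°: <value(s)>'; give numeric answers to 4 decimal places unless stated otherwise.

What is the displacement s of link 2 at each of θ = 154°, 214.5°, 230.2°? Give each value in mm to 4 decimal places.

seg 1 [0°–111.3°] cycloidal, h=26: full span → s += 26 → s = 26.0000
seg 2 [111.3°–156°] cycloidal, h=-24: θ=154° here. β=42.7, B=44.7. -24·(0.9553 − sin(2π·0.9553)/(2π)) = -23.9859 → s = 2.0141
seg 2 [111.3°–156°] cycloidal, h=-24: full span → s += -24 → s = 2.0000
seg 3 [156°–194.7°] dwell: s stays 2.0000
seg 4 [194.7°–284.2°] simple-harmonic, h=26: θ=214.5° here. β=19.8, B=89.5. 26/2·(1 − cos(π·0.2212)) = 3.0154 → s = 5.0154
seg 4 [194.7°–284.2°] simple-harmonic, h=26: θ=230.2° here. β=35.5, B=89.5. 26/2·(1 − cos(π·0.3966)) = 8.8528 → s = 10.8528

θ=154°: 2.0141
θ=214.5°: 5.0154
θ=230.2°: 10.8528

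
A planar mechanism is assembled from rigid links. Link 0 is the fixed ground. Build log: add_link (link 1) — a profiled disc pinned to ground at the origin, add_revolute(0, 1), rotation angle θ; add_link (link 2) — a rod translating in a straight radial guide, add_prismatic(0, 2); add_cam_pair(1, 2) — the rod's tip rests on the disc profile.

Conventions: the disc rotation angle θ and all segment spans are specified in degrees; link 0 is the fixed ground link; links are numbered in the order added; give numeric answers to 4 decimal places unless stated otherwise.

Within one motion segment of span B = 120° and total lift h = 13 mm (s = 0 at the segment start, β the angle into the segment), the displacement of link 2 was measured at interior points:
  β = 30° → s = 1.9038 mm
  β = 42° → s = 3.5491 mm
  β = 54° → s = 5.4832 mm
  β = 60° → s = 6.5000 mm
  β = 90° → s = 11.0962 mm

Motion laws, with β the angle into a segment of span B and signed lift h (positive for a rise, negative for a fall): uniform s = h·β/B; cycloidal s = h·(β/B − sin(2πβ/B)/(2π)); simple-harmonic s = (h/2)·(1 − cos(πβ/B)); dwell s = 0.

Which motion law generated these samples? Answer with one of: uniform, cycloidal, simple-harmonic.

candidates at β/B = r: uniform s = h·r (linear in β); cycloidal s = h·(r − sin(2πr)/(2π)); simple-harmonic s = (h/2)(1 − cos(πr))
β=30°: printed 1.9038 | uniform 3.2500, cycloidal 1.1810, simple-harmonic 1.9038
β=42°: printed 3.5491 | uniform 4.5500, cycloidal 2.8761, simple-harmonic 3.5491
β=54°: printed 5.4832 | uniform 5.8500, cycloidal 5.2106, simple-harmonic 5.4832
β=60°: printed 6.5000 | uniform 6.5000, cycloidal 6.5000, simple-harmonic 6.5000
β=90°: printed 11.0962 | uniform 9.7500, cycloidal 11.8190, simple-harmonic 11.0962
only one law matches every sample → simple-harmonic

simple-harmonic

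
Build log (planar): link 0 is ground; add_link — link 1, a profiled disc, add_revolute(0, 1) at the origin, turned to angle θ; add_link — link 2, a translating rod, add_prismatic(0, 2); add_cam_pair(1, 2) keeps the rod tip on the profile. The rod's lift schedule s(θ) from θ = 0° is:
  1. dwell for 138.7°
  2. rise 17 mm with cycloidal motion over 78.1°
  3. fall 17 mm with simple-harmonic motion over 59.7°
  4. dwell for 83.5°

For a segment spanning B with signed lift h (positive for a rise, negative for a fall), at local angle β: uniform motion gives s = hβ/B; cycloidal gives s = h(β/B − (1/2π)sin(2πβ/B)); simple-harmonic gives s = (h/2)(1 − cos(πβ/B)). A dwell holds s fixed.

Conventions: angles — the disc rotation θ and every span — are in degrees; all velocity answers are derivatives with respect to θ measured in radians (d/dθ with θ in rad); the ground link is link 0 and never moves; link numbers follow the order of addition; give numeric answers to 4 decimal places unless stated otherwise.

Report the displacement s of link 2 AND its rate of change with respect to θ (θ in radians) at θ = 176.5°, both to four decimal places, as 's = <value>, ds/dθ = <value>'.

seg 1 [0°–138.7°] dwell: s stays 0.0000
seg 2 [138.7°–216.8°] cycloidal, h=17: θ=176.5° here. β=37.8, B=78.1. 17·(0.4840 − sin(2π·0.4840)/(2π)) = 7.9563 → s = 7.9563
velocity in seg [138.7°–216.8°] (cycloidal), θ in radians: β = 37.8° = 0.6597 rad, B = 78.1° = 1.3631 rad; ds/dθ = (h/B)(1 − cos(2πβ/B)) = (17/1.3631)(1 − cos(2π·0.4840)) = 24.880096 mm/rad

s = 7.9563, ds/dθ = 24.8801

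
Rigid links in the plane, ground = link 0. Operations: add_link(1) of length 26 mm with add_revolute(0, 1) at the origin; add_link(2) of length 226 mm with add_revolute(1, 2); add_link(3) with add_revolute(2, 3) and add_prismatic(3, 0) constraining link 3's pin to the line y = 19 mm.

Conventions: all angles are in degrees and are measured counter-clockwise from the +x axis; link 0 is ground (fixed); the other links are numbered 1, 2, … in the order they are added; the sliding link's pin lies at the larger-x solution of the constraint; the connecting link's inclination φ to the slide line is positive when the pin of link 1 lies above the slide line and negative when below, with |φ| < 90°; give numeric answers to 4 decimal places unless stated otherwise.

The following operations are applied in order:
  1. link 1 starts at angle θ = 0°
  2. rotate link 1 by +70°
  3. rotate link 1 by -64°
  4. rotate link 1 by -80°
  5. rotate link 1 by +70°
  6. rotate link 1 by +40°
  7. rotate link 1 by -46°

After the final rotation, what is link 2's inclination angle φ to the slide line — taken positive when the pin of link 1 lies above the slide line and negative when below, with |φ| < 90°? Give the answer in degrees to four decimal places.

geometry: r = 26 mm, L = 226 mm, e = 19 mm; θ starts at 0°
rotate link 1 by +70°: θ ← 0° +70° = 70°
rotate link 1 by -64°: θ ← 70° -64° = 6°
rotate link 1 by -80°: θ ← 6° -80° = -74°
rotate link 1 by +70°: θ ← -74° +70° = -4°
rotate link 1 by +40°: θ ← -4° +40° = 36°
rotate link 1 by -46°: θ ← 36° -46° = -10°
h = r sin θ − e = -4.514853 − 19 = -23.514853
sin φ = h / L = -23.514853 / 226 = -0.10404802
φ = arcsin(-0.10404802) = -5.972322°

-5.9723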